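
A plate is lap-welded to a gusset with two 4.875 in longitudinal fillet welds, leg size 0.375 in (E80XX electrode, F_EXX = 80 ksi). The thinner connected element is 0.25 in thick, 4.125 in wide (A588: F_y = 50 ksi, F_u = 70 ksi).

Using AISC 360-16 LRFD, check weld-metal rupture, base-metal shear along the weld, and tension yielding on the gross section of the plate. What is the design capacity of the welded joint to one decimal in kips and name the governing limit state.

Weld metal: throat = 0.707×0.375 = 0.26513 in, L = 2×4.875 = 9.75 in. φR_n = 0.75 × 0.6 × 80 × 0.26513 × 9.75 = 93.1 kips.
Base metal shear (0.25 in plate): yield φR_n = 1.0×0.6×50×0.25×9.75 = 73.1 kips; rupture φR_n = 0.75×0.6×70×0.25×9.75 = 76.8 kips; take 73.1 kips (yield).
Tension yield (gross): A_g = 4.125×0.25 = 1.0313 in². φR_n = 0.90 × 50 × 1.0313 = 46.4 kips.
Governing: min(93.1, 73.1, 46.4) = 46.4 kips → gross-section yield.

46.4 kips (gross-section yield governs)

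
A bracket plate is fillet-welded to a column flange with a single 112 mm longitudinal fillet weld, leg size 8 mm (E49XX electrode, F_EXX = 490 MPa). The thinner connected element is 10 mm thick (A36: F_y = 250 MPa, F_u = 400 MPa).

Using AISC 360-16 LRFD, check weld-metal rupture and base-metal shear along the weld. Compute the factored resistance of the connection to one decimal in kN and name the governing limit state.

Weld metal: throat = 0.707×8 = 5.656 mm, L = 112 mm. φR_n = 0.75 × 0.6 × 490 × 5.656 × 112 = 139.7 kN.
Base metal shear (10 mm plate): yield φR_n = 1.0×0.6×250×10×112 = 168.0 kN; rupture φR_n = 0.75×0.6×400×10×112 = 201.6 kN; take 168.0 kN (yield).
Governing: min(139.7, 168.0) = 139.7 kN → weld metal.

139.7 kN (weld metal governs)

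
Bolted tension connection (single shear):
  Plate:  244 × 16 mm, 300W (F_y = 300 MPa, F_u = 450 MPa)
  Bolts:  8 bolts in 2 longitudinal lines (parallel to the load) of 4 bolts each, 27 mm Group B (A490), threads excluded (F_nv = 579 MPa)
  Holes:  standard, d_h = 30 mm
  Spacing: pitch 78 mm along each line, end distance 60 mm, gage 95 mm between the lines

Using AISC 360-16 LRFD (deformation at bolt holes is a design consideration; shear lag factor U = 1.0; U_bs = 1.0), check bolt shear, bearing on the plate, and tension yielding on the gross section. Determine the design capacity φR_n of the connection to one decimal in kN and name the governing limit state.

Bolt shear: A_b = π(27)²/4 = 572.56 mm². φR_n = 0.75 × 579 × 572.56 × 8 × 1 = 1989.1 kN.
Bearing (16 mm plate, F_u = 450 MPa): end bolts L_c = 60 − 30/2 = 45, R_n = min(1.2×45×16×450, 2.4×27×16×450) = 388.8 kN/bolt; interior L_c = 78 − 30 = 48, R_n = 414.72 kN/bolt. φR_n = 0.75 × (2×388.8 + 6×414.72) = 2449.4 kN.
Tension yield (gross): A_g = 244×16 = 3904 mm². φR_n = 0.90 × 300 × 3904 = 1054.1 kN.
Governing: min(1989.1, 2449.4, 1054.1) = 1054.1 kN → gross-section yield.

1054.1 kN (gross-section yield governs)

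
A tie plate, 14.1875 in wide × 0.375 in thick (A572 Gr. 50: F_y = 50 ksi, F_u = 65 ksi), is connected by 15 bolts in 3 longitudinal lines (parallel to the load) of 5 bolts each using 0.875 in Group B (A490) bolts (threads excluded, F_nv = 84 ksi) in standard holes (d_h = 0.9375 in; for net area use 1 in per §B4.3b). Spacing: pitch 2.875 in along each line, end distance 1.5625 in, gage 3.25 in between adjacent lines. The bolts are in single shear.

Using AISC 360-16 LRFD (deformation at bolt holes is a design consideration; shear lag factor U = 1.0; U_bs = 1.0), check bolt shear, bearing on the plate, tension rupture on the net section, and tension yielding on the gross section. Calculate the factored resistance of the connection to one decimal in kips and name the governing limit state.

Bolt shear: A_b = π(0.875)²/4 = 0.60132 in². φR_n = 0.75 × 84 × 0.60132 × 15 × 1 = 568.2 kips.
Bearing (0.375 in plate, F_u = 65 ksi): end bolts L_c = 1.5625 − 0.9375/2 = 1.09375, R_n = min(1.2×1.09375×0.375×65, 2.4×0.875×0.375×65) = 31.992 kips/bolt; interior L_c = 2.875 − 0.9375 = 1.9375, R_n = 51.188 kips/bolt. φR_n = 0.75 × (3×31.992 + 12×51.188) = 532.7 kips.
Tension rupture (net): A_n = (14.1875 − 3×1)×0.375 = 4.1953 in² (U = 1.0, A_e = A_n). φR_n = 0.75 × 65 × 4.1953 = 204.5 kips.
Tension yield (gross): A_g = 14.1875×0.375 = 5.3203 in². φR_n = 0.90 × 50 × 5.3203 = 239.4 kips.
Governing: min(568.2, 532.7, 204.5, 239.4) = 204.5 kips → net-section rupture.

204.5 kips (net-section rupture governs)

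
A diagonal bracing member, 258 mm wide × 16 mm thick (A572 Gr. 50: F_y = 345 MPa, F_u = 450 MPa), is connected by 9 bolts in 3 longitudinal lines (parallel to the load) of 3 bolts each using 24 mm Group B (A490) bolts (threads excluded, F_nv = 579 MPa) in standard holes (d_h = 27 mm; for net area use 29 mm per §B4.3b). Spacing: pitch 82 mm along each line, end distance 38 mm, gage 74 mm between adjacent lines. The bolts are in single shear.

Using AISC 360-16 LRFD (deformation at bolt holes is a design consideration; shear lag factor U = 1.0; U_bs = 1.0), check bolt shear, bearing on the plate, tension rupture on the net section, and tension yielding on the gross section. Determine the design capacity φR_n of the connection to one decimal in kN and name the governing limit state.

923.4 kN (net-section rupture governs)

Bolt shear: A_b = π(24)²/4 = 452.39 mm². φR_n = 0.75 × 579 × 452.39 × 9 × 1 = 1768.1 kN.
Bearing (16 mm plate, F_u = 450 MPa): end bolts L_c = 38 − 27/2 = 24.5, R_n = min(1.2×24.5×16×450, 2.4×24×16×450) = 211.68 kN/bolt; interior L_c = 82 − 27 = 55, R_n = 414.72 kN/bolt. φR_n = 0.75 × (3×211.68 + 6×414.72) = 2342.5 kN.
Tension rupture (net): A_n = (258 − 3×29)×16 = 2736 mm² (U = 1.0, A_e = A_n). φR_n = 0.75 × 450 × 2736 = 923.4 kN.
Tension yield (gross): A_g = 258×16 = 4128 mm². φR_n = 0.90 × 345 × 4128 = 1281.7 kN.
Governing: min(1768.1, 2342.5, 923.4, 1281.7) = 923.4 kN → net-section rupture.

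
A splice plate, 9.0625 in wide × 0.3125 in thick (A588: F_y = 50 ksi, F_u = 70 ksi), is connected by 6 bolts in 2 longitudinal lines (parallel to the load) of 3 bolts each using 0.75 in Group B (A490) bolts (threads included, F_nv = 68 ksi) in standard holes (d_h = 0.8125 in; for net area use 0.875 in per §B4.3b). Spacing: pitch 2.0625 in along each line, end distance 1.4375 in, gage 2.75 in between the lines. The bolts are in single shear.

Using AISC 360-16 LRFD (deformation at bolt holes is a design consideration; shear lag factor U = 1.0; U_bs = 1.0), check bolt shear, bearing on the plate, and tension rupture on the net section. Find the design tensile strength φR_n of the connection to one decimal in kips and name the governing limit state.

Bolt shear: A_b = π(0.75)²/4 = 0.44179 in². φR_n = 0.75 × 68 × 0.44179 × 6 × 1 = 135.2 kips.
Bearing (0.3125 in plate, F_u = 70 ksi): end bolts L_c = 1.4375 − 0.8125/2 = 1.03125, R_n = min(1.2×1.03125×0.3125×70, 2.4×0.75×0.3125×70) = 27.07 kips/bolt; interior L_c = 2.0625 − 0.8125 = 1.25, R_n = 32.813 kips/bolt. φR_n = 0.75 × (2×27.07 + 4×32.813) = 139.0 kips.
Tension rupture (net): A_n = (9.0625 − 2×0.875)×0.3125 = 2.2852 in² (U = 1.0, A_e = A_n). φR_n = 0.75 × 70 × 2.2852 = 120.0 kips.
Governing: min(135.2, 139.0, 120.0) = 120.0 kips → net-section rupture.

120.0 kips (net-section rupture governs)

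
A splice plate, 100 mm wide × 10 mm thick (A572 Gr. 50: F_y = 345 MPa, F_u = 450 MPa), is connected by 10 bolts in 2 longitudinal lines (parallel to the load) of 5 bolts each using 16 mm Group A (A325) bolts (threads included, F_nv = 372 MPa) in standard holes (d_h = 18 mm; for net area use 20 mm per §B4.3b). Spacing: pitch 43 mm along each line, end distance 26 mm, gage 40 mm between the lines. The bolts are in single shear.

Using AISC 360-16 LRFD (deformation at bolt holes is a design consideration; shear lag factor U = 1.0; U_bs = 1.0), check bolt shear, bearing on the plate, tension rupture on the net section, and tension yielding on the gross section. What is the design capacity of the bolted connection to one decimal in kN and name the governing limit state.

202.5 kN (net-section rupture governs)

Bolt shear: A_b = π(16)²/4 = 201.06 mm². φR_n = 0.75 × 372 × 201.06 × 10 × 1 = 561.0 kN.
Bearing (10 mm plate, F_u = 450 MPa): end bolts L_c = 26 − 18/2 = 17, R_n = min(1.2×17×10×450, 2.4×16×10×450) = 91.8 kN/bolt; interior L_c = 43 − 18 = 25, R_n = 135 kN/bolt. φR_n = 0.75 × (2×91.8 + 8×135) = 947.7 kN.
Tension rupture (net): A_n = (100 − 2×20)×10 = 600 mm² (U = 1.0, A_e = A_n). φR_n = 0.75 × 450 × 600 = 202.5 kN.
Tension yield (gross): A_g = 100×10 = 1000 mm². φR_n = 0.90 × 345 × 1000 = 310.5 kN.
Governing: min(561.0, 947.7, 202.5, 310.5) = 202.5 kN → net-section rupture.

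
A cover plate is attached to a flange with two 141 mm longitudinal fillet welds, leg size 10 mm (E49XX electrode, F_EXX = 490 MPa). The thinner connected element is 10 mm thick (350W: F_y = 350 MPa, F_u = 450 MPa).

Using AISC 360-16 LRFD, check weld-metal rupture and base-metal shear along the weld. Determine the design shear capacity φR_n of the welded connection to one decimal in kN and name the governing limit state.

Weld metal: throat = 0.707×10 = 7.07 mm, L = 2×141 = 282 mm. φR_n = 0.75 × 0.6 × 490 × 7.07 × 282 = 439.6 kN.
Base metal shear (10 mm plate): yield φR_n = 1.0×0.6×350×10×282 = 592.2 kN; rupture φR_n = 0.75×0.6×450×10×282 = 571.1 kN; take 571.1 kN (rupture).
Governing: min(439.6, 571.1) = 439.6 kN → weld metal.

439.6 kN (weld metal governs)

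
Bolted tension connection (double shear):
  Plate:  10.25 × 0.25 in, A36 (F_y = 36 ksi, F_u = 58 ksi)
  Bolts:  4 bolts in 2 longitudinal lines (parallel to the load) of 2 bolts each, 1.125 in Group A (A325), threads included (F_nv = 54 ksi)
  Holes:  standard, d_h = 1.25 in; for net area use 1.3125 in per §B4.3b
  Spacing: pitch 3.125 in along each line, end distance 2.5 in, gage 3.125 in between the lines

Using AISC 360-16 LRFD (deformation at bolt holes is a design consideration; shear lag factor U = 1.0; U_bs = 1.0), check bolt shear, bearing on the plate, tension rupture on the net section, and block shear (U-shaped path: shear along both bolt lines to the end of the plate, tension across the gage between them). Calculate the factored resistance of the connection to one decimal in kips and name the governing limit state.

Bolt shear: A_b = π(1.125)²/4 = 0.99402 in². φR_n = 0.75 × 54 × 0.99402 × 4 × 2 = 322.1 kips.
Bearing (0.25 in plate, F_u = 58 ksi): end bolts L_c = 2.5 − 1.25/2 = 1.875, R_n = min(1.2×1.875×0.25×58, 2.4×1.125×0.25×58) = 32.625 kips/bolt; interior L_c = 3.125 − 1.25 = 1.875, R_n = 32.625 kips/bolt. φR_n = 0.75 × (2×32.625 + 2×32.625) = 97.9 kips.
Tension rupture (net): A_n = (10.25 − 2×1.3125)×0.25 = 1.9063 in² (U = 1.0, A_e = A_n). φR_n = 0.75 × 58 × 1.9063 = 82.9 kips.
Block shear: shear path 2×[2.5+1×3.125] = 2×5.625 in, A_gv = 2.8125, A_nv = 2×(5.625 − 1.5×1.3125)×0.25 = 1.8281 in²; tension across gage: (3.125 − 1×1.3125)×0.25 = 0.45313 in². R_n = min(0.6×58×1.8281, 0.6×36×2.8125) + 1.0×58×0.45313 = min(63.618, 60.75) + 26.282 = 87.032 kips. φR_n = 0.75 × 87.032 = 65.3 kips.
Governing: min(322.1, 97.9, 82.9, 65.3) = 65.3 kips → block shear.

65.3 kips (block shear governs)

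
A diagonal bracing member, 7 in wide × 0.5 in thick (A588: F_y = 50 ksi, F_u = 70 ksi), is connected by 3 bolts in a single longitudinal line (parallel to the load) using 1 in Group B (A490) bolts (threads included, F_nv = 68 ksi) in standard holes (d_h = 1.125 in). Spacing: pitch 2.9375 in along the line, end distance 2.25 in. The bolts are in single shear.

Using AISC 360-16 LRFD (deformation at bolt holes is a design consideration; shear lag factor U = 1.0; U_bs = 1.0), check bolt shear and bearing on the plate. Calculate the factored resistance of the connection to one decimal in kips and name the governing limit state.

Bolt shear: A_b = π(1)²/4 = 0.7854 in². φR_n = 0.75 × 68 × 0.7854 × 3 × 1 = 120.2 kips.
Bearing (0.5 in plate, F_u = 70 ksi): end bolts L_c = 2.25 − 1.125/2 = 1.6875, R_n = min(1.2×1.6875×0.5×70, 2.4×1×0.5×70) = 70.875 kips/bolt; interior L_c = 2.9375 − 1.125 = 1.8125, R_n = 76.125 kips/bolt. φR_n = 0.75 × (1×70.875 + 2×76.125) = 167.3 kips.
Governing: min(120.2, 167.3) = 120.2 kips → bolt shear.

120.2 kips (bolt shear governs)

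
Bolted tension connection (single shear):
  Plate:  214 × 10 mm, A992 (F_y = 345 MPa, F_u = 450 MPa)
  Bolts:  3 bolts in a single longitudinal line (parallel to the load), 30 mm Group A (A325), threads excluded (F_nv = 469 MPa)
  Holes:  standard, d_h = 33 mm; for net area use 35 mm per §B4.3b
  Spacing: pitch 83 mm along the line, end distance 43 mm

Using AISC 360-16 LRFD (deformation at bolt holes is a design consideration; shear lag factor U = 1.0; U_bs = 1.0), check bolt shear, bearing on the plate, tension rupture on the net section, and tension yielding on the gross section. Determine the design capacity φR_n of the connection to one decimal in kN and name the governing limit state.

Bolt shear: A_b = π(30)²/4 = 706.86 mm². φR_n = 0.75 × 469 × 706.86 × 3 × 1 = 745.9 kN.
Bearing (10 mm plate, F_u = 450 MPa): end bolts L_c = 43 − 33/2 = 26.5, R_n = min(1.2×26.5×10×450, 2.4×30×10×450) = 143.1 kN/bolt; interior L_c = 83 − 33 = 50, R_n = 270 kN/bolt. φR_n = 0.75 × (1×143.1 + 2×270) = 512.3 kN.
Tension rupture (net): A_n = (214 − 1×35)×10 = 1790 mm² (U = 1.0, A_e = A_n). φR_n = 0.75 × 450 × 1790 = 604.1 kN.
Tension yield (gross): A_g = 214×10 = 2140 mm². φR_n = 0.90 × 345 × 2140 = 664.5 kN.
Governing: min(745.9, 512.3, 604.1, 664.5) = 512.3 kN → bearing.

512.3 kN (bearing governs)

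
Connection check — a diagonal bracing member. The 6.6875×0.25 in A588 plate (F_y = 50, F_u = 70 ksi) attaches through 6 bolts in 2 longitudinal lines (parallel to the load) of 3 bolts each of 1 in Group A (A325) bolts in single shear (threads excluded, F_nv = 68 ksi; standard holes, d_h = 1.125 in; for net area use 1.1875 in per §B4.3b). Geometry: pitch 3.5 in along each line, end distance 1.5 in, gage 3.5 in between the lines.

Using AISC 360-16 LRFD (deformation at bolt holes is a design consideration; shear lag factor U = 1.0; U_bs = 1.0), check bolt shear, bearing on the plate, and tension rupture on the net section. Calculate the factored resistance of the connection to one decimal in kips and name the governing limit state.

Bolt shear: A_b = π(1)²/4 = 0.7854 in². φR_n = 0.75 × 68 × 0.7854 × 6 × 1 = 240.3 kips.
Bearing (0.25 in plate, F_u = 70 ksi): end bolts L_c = 1.5 − 1.125/2 = 0.9375, R_n = min(1.2×0.9375×0.25×70, 2.4×1×0.25×70) = 19.688 kips/bolt; interior L_c = 3.5 − 1.125 = 2.375, R_n = 42 kips/bolt. φR_n = 0.75 × (2×19.688 + 4×42) = 155.5 kips.
Tension rupture (net): A_n = (6.6875 − 2×1.1875)×0.25 = 1.0781 in² (U = 1.0, A_e = A_n). φR_n = 0.75 × 70 × 1.0781 = 56.6 kips.
Governing: min(240.3, 155.5, 56.6) = 56.6 kips → net-section rupture.

56.6 kips (net-section rupture governs)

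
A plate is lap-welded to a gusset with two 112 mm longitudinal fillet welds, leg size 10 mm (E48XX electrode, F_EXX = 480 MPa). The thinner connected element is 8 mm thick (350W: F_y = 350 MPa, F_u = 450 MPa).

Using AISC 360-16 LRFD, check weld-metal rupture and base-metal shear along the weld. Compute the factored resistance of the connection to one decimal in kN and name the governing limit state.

342.1 kN (weld metal governs)

Weld metal: throat = 0.707×10 = 7.07 mm, L = 2×112 = 224 mm. φR_n = 0.75 × 0.6 × 480 × 7.07 × 224 = 342.1 kN.
Base metal shear (8 mm plate): yield φR_n = 1.0×0.6×350×8×224 = 376.3 kN; rupture φR_n = 0.75×0.6×450×8×224 = 362.9 kN; take 362.9 kN (rupture).
Governing: min(342.1, 362.9) = 342.1 kN → weld metal.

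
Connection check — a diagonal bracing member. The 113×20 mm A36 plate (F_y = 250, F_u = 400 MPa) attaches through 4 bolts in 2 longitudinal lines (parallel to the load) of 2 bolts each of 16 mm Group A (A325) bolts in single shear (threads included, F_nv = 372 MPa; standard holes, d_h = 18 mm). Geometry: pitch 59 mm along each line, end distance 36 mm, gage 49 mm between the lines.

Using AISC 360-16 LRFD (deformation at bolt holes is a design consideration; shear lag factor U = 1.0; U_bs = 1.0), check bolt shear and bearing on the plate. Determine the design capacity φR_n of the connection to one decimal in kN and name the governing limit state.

Bolt shear: A_b = π(16)²/4 = 201.06 mm². φR_n = 0.75 × 372 × 201.06 × 4 × 1 = 224.4 kN.
Bearing (20 mm plate, F_u = 400 MPa): end bolts L_c = 36 − 18/2 = 27, R_n = min(1.2×27×20×400, 2.4×16×20×400) = 259.2 kN/bolt; interior L_c = 59 − 18 = 41, R_n = 307.2 kN/bolt. φR_n = 0.75 × (2×259.2 + 2×307.2) = 849.6 kN.
Governing: min(224.4, 849.6) = 224.4 kN → bolt shear.

224.4 kN (bolt shear governs)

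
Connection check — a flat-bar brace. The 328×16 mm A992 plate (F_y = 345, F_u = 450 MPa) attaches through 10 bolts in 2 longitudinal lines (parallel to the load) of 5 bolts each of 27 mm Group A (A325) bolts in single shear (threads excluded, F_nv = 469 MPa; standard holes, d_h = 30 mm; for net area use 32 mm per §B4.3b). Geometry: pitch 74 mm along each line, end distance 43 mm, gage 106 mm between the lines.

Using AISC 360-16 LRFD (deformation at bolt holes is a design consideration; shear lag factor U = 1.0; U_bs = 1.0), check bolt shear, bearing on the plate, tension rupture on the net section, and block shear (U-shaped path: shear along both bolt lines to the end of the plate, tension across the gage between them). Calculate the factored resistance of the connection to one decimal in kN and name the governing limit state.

Bolt shear: A_b = π(27)²/4 = 572.56 mm². φR_n = 0.75 × 469 × 572.56 × 10 × 1 = 2014.0 kN.
Bearing (16 mm plate, F_u = 450 MPa): end bolts L_c = 43 − 30/2 = 28, R_n = min(1.2×28×16×450, 2.4×27×16×450) = 241.92 kN/bolt; interior L_c = 74 − 30 = 44, R_n = 380.16 kN/bolt. φR_n = 0.75 × (2×241.92 + 8×380.16) = 2643.8 kN.
Tension rupture (net): A_n = (328 − 2×32)×16 = 4224 mm² (U = 1.0, A_e = A_n). φR_n = 0.75 × 450 × 4224 = 1425.6 kN.
Block shear: shear path 2×[43+4×74] = 2×339 mm, A_gv = 10848, A_nv = 2×(339 − 4.5×32)×16 = 6240 mm²; tension across gage: (106 − 1×32)×16 = 1184 mm². R_n = min(0.6×450×6240, 0.6×345×10848) + 1.0×450×1184 = min(1684.8, 2245.5) + 532.8 = 2217.6 kN. φR_n = 0.75 × 2217.6 = 1663.2 kN.
Governing: min(2014.0, 2643.8, 1425.6, 1663.2) = 1425.6 kN → net-section rupture.

1425.6 kN (net-section rupture governs)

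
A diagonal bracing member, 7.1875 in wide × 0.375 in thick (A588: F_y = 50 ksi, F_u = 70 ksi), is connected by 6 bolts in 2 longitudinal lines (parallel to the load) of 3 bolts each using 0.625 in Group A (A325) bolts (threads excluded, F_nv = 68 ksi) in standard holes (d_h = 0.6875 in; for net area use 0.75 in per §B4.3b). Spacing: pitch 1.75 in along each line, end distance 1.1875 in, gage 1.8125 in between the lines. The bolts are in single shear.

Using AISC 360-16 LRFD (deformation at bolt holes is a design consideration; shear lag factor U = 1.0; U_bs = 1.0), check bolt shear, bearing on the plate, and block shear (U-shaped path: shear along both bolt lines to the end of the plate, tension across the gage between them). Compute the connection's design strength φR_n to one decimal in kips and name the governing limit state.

87.4 kips (block shear governs)

Bolt shear: A_b = π(0.625)²/4 = 0.3068 in². φR_n = 0.75 × 68 × 0.3068 × 6 × 1 = 93.9 kips.
Bearing (0.375 in plate, F_u = 70 ksi): end bolts L_c = 1.1875 − 0.6875/2 = 0.84375, R_n = min(1.2×0.84375×0.375×70, 2.4×0.625×0.375×70) = 26.578 kips/bolt; interior L_c = 1.75 − 0.6875 = 1.0625, R_n = 33.469 kips/bolt. φR_n = 0.75 × (2×26.578 + 4×33.469) = 140.3 kips.
Block shear: shear path 2×[1.1875+2×1.75] = 2×4.6875 in, A_gv = 3.5156, A_nv = 2×(4.6875 − 2.5×0.75)×0.375 = 2.1094 in²; tension across gage: (1.8125 − 1×0.75)×0.375 = 0.39844 in². R_n = min(0.6×70×2.1094, 0.6×50×3.5156) + 1.0×70×0.39844 = min(88.595, 105.47) + 27.891 = 116.49 kips. φR_n = 0.75 × 116.49 = 87.4 kips.
Governing: min(93.9, 140.3, 87.4) = 87.4 kips → block shear.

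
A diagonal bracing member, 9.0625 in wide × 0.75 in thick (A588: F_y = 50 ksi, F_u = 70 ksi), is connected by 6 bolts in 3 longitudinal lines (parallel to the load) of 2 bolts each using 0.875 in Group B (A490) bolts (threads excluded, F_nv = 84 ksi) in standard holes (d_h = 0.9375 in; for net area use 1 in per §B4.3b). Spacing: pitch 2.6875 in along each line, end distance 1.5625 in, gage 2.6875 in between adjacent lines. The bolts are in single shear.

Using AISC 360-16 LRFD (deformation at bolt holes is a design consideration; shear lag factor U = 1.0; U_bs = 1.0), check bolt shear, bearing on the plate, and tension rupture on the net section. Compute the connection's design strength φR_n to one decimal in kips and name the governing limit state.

Bolt shear: A_b = π(0.875)²/4 = 0.60132 in². φR_n = 0.75 × 84 × 0.60132 × 6 × 1 = 227.3 kips.
Bearing (0.75 in plate, F_u = 70 ksi): end bolts L_c = 1.5625 − 0.9375/2 = 1.09375, R_n = min(1.2×1.09375×0.75×70, 2.4×0.875×0.75×70) = 68.906 kips/bolt; interior L_c = 2.6875 − 0.9375 = 1.75, R_n = 110.25 kips/bolt. φR_n = 0.75 × (3×68.906 + 3×110.25) = 403.1 kips.
Tension rupture (net): A_n = (9.0625 − 3×1)×0.75 = 4.5469 in² (U = 1.0, A_e = A_n). φR_n = 0.75 × 70 × 4.5469 = 238.7 kips.
Governing: min(227.3, 403.1, 238.7) = 227.3 kips → bolt shear.

227.3 kips (bolt shear governs)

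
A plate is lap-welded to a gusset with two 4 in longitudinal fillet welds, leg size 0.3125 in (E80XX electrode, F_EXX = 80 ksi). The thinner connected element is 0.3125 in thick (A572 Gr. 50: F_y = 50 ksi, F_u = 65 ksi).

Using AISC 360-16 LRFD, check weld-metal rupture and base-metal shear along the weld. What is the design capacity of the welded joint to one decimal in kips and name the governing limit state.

Weld metal: throat = 0.707×0.3125 = 0.22094 in, L = 2×4 = 8 in. φR_n = 0.75 × 0.6 × 80 × 0.22094 × 8 = 63.6 kips.
Base metal shear (0.3125 in plate): yield φR_n = 1.0×0.6×50×0.3125×8 = 75.0 kips; rupture φR_n = 0.75×0.6×65×0.3125×8 = 73.1 kips; take 73.1 kips (rupture).
Governing: min(63.6, 73.1) = 63.6 kips → weld metal.

63.6 kips (weld metal governs)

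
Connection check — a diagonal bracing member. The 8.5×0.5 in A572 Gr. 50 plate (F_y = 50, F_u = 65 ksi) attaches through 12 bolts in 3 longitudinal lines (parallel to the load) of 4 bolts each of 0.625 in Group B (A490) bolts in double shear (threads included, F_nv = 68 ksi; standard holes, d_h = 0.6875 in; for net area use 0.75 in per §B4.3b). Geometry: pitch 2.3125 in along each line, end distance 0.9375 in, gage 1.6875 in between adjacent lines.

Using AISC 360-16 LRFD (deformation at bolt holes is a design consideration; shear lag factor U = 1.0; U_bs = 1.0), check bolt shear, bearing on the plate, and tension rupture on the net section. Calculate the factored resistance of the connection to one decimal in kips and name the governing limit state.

152.3 kips (net-section rupture governs)

Bolt shear: A_b = π(0.625)²/4 = 0.3068 in². φR_n = 0.75 × 68 × 0.3068 × 12 × 2 = 375.5 kips.
Bearing (0.5 in plate, F_u = 65 ksi): end bolts L_c = 0.9375 − 0.6875/2 = 0.59375, R_n = min(1.2×0.59375×0.5×65, 2.4×0.625×0.5×65) = 23.156 kips/bolt; interior L_c = 2.3125 − 0.6875 = 1.625, R_n = 48.75 kips/bolt. φR_n = 0.75 × (3×23.156 + 9×48.75) = 381.2 kips.
Tension rupture (net): A_n = (8.5 − 3×0.75)×0.5 = 3.125 in² (U = 1.0, A_e = A_n). φR_n = 0.75 × 65 × 3.125 = 152.3 kips.
Governing: min(375.5, 381.2, 152.3) = 152.3 kips → net-section rupture.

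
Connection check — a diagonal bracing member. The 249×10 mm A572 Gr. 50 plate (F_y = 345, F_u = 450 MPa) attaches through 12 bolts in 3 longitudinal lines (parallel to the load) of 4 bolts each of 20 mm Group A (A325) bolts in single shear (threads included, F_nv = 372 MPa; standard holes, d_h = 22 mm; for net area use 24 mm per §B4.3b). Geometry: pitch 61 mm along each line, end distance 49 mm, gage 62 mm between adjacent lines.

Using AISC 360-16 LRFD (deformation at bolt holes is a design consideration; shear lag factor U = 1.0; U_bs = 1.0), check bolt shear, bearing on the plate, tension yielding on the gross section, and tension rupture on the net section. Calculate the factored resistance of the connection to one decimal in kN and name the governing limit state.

597.4 kN (net-section rupture governs)

Bolt shear: A_b = π(20)²/4 = 314.16 mm². φR_n = 0.75 × 372 × 314.16 × 12 × 1 = 1051.8 kN.
Bearing (10 mm plate, F_u = 450 MPa): end bolts L_c = 49 − 22/2 = 38, R_n = min(1.2×38×10×450, 2.4×20×10×450) = 205.2 kN/bolt; interior L_c = 61 − 22 = 39, R_n = 210.6 kN/bolt. φR_n = 0.75 × (3×205.2 + 9×210.6) = 1883.3 kN.
Tension yield (gross): A_g = 249×10 = 2490 mm². φR_n = 0.90 × 345 × 2490 = 773.1 kN.
Tension rupture (net): A_n = (249 − 3×24)×10 = 1770 mm² (U = 1.0, A_e = A_n). φR_n = 0.75 × 450 × 1770 = 597.4 kN.
Governing: min(1051.8, 1883.3, 773.1, 597.4) = 597.4 kN → net-section rupture.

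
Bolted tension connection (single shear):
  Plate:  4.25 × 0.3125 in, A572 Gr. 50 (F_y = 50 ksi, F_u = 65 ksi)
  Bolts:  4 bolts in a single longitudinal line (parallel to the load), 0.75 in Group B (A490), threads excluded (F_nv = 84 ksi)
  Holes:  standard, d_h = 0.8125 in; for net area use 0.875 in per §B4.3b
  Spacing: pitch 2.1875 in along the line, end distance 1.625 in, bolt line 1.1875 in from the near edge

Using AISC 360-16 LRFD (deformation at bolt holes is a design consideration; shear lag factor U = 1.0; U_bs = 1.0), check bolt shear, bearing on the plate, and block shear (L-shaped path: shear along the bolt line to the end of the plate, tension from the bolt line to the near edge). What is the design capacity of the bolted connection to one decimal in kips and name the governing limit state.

58.3 kips (block shear governs)

Bolt shear: A_b = π(0.75)²/4 = 0.44179 in². φR_n = 0.75 × 84 × 0.44179 × 4 × 1 = 111.3 kips.
Bearing (0.3125 in plate, F_u = 65 ksi): end bolts L_c = 1.625 − 0.8125/2 = 1.21875, R_n = min(1.2×1.21875×0.3125×65, 2.4×0.75×0.3125×65) = 29.707 kips/bolt; interior L_c = 2.1875 − 0.8125 = 1.375, R_n = 33.516 kips/bolt. φR_n = 0.75 × (1×29.707 + 3×33.516) = 97.7 kips.
Block shear: shear path 1×[1.625+3×2.1875] = 1×8.1875 in, A_gv = 2.5586, A_nv = 1×(8.1875 − 3.5×0.875)×0.3125 = 1.6016 in²; tension to near edge: (1.1875 − 0.5×0.875)×0.3125 = 0.23438 in². R_n = min(0.6×65×1.6016, 0.6×50×2.5586) + 1.0×65×0.23438 = min(62.462, 76.758) + 15.235 = 77.697 kips. φR_n = 0.75 × 77.697 = 58.3 kips.
Governing: min(111.3, 97.7, 58.3) = 58.3 kips → block shear.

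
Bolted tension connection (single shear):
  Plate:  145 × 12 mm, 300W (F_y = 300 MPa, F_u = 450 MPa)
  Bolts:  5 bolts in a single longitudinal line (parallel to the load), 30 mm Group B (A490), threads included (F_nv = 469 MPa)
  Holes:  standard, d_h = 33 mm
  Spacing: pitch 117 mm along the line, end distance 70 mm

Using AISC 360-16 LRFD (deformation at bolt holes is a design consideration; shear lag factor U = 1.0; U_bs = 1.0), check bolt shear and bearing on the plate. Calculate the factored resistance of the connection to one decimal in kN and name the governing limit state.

Bolt shear: A_b = π(30)²/4 = 706.86 mm². φR_n = 0.75 × 469 × 706.86 × 5 × 1 = 1243.2 kN.
Bearing (12 mm plate, F_u = 450 MPa): end bolts L_c = 70 − 33/2 = 53.5, R_n = min(1.2×53.5×12×450, 2.4×30×12×450) = 346.68 kN/bolt; interior L_c = 117 − 33 = 84, R_n = 388.8 kN/bolt. φR_n = 0.75 × (1×346.68 + 4×388.8) = 1426.4 kN.
Governing: min(1243.2, 1426.4) = 1243.2 kN → bolt shear.

1243.2 kN (bolt shear governs)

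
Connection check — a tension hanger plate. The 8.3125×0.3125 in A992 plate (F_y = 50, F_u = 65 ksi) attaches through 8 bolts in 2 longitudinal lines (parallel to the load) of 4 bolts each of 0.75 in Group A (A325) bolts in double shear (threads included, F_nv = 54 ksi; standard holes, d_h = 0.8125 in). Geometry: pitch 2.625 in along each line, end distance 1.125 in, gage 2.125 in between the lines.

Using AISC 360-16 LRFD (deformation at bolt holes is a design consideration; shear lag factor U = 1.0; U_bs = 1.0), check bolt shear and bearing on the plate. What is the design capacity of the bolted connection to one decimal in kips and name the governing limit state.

Bolt shear: A_b = π(0.75)²/4 = 0.44179 in². φR_n = 0.75 × 54 × 0.44179 × 8 × 2 = 286.3 kips.
Bearing (0.3125 in plate, F_u = 65 ksi): end bolts L_c = 1.125 − 0.8125/2 = 0.71875, R_n = min(1.2×0.71875×0.3125×65, 2.4×0.75×0.3125×65) = 17.52 kips/bolt; interior L_c = 2.625 − 0.8125 = 1.8125, R_n = 36.563 kips/bolt. φR_n = 0.75 × (2×17.52 + 6×36.563) = 190.8 kips.
Governing: min(286.3, 190.8) = 190.8 kips → bearing.

190.8 kips (bearing governs)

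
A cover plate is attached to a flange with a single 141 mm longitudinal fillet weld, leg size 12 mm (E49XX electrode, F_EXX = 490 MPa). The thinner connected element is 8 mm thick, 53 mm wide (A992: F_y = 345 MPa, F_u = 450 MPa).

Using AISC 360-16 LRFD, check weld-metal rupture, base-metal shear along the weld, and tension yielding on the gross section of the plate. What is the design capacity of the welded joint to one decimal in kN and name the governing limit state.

131.7 kN (gross-section yield governs)

Weld metal: throat = 0.707×12 = 8.484 mm, L = 141 mm. φR_n = 0.75 × 0.6 × 490 × 8.484 × 141 = 263.8 kN.
Base metal shear (8 mm plate): yield φR_n = 1.0×0.6×345×8×141 = 233.5 kN; rupture φR_n = 0.75×0.6×450×8×141 = 228.4 kN; take 228.4 kN (rupture).
Tension yield (gross): A_g = 53×8 = 424 mm². φR_n = 0.90 × 345 × 424 = 131.7 kN.
Governing: min(263.8, 228.4, 131.7) = 131.7 kN → gross-section yield.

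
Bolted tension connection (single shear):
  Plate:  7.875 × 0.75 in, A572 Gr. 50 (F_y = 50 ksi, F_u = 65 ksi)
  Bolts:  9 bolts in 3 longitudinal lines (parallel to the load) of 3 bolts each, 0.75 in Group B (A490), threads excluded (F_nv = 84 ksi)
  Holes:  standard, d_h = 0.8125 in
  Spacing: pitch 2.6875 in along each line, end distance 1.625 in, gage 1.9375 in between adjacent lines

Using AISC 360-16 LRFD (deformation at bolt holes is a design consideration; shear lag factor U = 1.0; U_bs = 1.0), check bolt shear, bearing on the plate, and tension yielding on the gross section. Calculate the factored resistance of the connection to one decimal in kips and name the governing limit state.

250.5 kips (bolt shear governs)

Bolt shear: A_b = π(0.75)²/4 = 0.44179 in². φR_n = 0.75 × 84 × 0.44179 × 9 × 1 = 250.5 kips.
Bearing (0.75 in plate, F_u = 65 ksi): end bolts L_c = 1.625 − 0.8125/2 = 1.21875, R_n = min(1.2×1.21875×0.75×65, 2.4×0.75×0.75×65) = 71.297 kips/bolt; interior L_c = 2.6875 − 0.8125 = 1.875, R_n = 87.75 kips/bolt. φR_n = 0.75 × (3×71.297 + 6×87.75) = 555.3 kips.
Tension yield (gross): A_g = 7.875×0.75 = 5.9063 in². φR_n = 0.90 × 50 × 5.9063 = 265.8 kips.
Governing: min(250.5, 555.3, 265.8) = 250.5 kips → bolt shear.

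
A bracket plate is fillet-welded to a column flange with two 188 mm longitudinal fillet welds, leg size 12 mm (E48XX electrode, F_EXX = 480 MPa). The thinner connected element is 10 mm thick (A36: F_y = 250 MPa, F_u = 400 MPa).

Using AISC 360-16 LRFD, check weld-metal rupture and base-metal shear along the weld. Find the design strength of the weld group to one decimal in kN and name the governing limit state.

564.0 kN (base-metal shear governs)

Weld metal: throat = 0.707×12 = 8.484 mm, L = 2×188 = 376 mm. φR_n = 0.75 × 0.6 × 480 × 8.484 × 376 = 689.0 kN.
Base metal shear (10 mm plate): yield φR_n = 1.0×0.6×250×10×376 = 564.0 kN; rupture φR_n = 0.75×0.6×400×10×376 = 676.8 kN; take 564.0 kN (yield).
Governing: min(689.0, 564.0) = 564.0 kN → base-metal shear.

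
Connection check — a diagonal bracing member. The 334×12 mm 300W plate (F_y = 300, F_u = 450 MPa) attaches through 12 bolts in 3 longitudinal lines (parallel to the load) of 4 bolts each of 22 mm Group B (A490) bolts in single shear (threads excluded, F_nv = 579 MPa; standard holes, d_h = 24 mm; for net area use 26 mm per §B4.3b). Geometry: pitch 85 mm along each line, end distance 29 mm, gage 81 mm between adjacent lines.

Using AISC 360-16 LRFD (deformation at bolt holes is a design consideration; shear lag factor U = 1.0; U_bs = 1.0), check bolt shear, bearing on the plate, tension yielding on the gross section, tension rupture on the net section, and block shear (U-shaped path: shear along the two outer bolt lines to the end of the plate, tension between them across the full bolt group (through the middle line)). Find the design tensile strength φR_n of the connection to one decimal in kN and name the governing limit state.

Bolt shear: A_b = π(22)²/4 = 380.13 mm². φR_n = 0.75 × 579 × 380.13 × 12 × 1 = 1980.9 kN.
Bearing (12 mm plate, F_u = 450 MPa): end bolts L_c = 29 − 24/2 = 17, R_n = min(1.2×17×12×450, 2.4×22×12×450) = 110.16 kN/bolt; interior L_c = 85 − 24 = 61, R_n = 285.12 kN/bolt. φR_n = 0.75 × (3×110.16 + 9×285.12) = 2172.4 kN.
Tension yield (gross): A_g = 334×12 = 4008 mm². φR_n = 0.90 × 300 × 4008 = 1082.2 kN.
Tension rupture (net): A_n = (334 − 3×26)×12 = 3072 mm² (U = 1.0, A_e = A_n). φR_n = 0.75 × 450 × 3072 = 1036.8 kN.
Block shear: shear path 2×[29+3×85] = 2×284 mm, A_gv = 6816, A_nv = 2×(284 − 3.5×26)×12 = 4632 mm²; tension across gage: (162 − 2×26)×12 = 1320 mm². R_n = min(0.6×450×4632, 0.6×300×6816) + 1.0×450×1320 = min(1250.6, 1226.9) + 594 = 1820.9 kN. φR_n = 0.75 × 1820.9 = 1365.7 kN.
Governing: min(1980.9, 2172.4, 1082.2, 1036.8, 1365.7) = 1036.8 kN → net-section rupture.

1036.8 kN (net-section rupture governs)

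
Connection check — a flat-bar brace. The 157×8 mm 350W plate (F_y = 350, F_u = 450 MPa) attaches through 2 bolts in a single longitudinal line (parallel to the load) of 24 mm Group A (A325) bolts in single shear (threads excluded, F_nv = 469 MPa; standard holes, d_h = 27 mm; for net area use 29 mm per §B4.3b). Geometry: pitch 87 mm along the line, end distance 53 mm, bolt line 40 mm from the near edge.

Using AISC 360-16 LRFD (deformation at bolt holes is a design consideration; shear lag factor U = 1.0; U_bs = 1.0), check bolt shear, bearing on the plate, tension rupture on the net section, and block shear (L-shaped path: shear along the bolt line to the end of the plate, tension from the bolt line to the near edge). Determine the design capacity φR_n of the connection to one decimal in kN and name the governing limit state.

Bolt shear: A_b = π(24)²/4 = 452.39 mm². φR_n = 0.75 × 469 × 452.39 × 2 × 1 = 318.3 kN.
Bearing (8 mm plate, F_u = 450 MPa): end bolts L_c = 53 − 27/2 = 39.5, R_n = min(1.2×39.5×8×450, 2.4×24×8×450) = 170.64 kN/bolt; interior L_c = 87 − 27 = 60, R_n = 207.36 kN/bolt. φR_n = 0.75 × (1×170.64 + 1×207.36) = 283.5 kN.
Tension rupture (net): A_n = (157 − 1×29)×8 = 1024 mm² (U = 1.0, A_e = A_n). φR_n = 0.75 × 450 × 1024 = 345.6 kN.
Block shear: shear path 1×[53+1×87] = 1×140 mm, A_gv = 1120, A_nv = 1×(140 − 1.5×29)×8 = 772 mm²; tension to near edge: (40 − 0.5×29)×8 = 204 mm². R_n = min(0.6×450×772, 0.6×350×1120) + 1.0×450×204 = min(208.44, 235.2) + 91.8 = 300.24 kN. φR_n = 0.75 × 300.24 = 225.2 kN.
Governing: min(318.3, 283.5, 345.6, 225.2) = 225.2 kN → block shear.

225.2 kN (block shear governs)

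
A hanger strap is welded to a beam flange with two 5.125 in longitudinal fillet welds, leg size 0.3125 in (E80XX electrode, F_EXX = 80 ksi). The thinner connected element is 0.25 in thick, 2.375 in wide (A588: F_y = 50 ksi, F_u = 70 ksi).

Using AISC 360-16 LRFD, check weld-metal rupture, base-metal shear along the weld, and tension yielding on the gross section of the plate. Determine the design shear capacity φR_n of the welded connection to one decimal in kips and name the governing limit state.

Weld metal: throat = 0.707×0.3125 = 0.22094 in, L = 2×5.125 = 10.25 in. φR_n = 0.75 × 0.6 × 80 × 0.22094 × 10.25 = 81.5 kips.
Base metal shear (0.25 in plate): yield φR_n = 1.0×0.6×50×0.25×10.25 = 76.9 kips; rupture φR_n = 0.75×0.6×70×0.25×10.25 = 80.7 kips; take 76.9 kips (yield).
Tension yield (gross): A_g = 2.375×0.25 = 0.59375 in². φR_n = 0.90 × 50 × 0.59375 = 26.7 kips.
Governing: min(81.5, 76.9, 26.7) = 26.7 kips → gross-section yield.

26.7 kips (gross-section yield governs)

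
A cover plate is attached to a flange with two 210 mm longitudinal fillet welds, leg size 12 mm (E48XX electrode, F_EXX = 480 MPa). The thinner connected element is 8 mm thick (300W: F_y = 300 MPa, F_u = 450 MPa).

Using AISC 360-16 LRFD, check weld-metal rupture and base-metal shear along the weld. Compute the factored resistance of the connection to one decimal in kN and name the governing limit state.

Weld metal: throat = 0.707×12 = 8.484 mm, L = 2×210 = 420 mm. φR_n = 0.75 × 0.6 × 480 × 8.484 × 420 = 769.7 kN.
Base metal shear (8 mm plate): yield φR_n = 1.0×0.6×300×8×420 = 604.8 kN; rupture φR_n = 0.75×0.6×450×8×420 = 680.4 kN; take 604.8 kN (yield).
Governing: min(769.7, 604.8) = 604.8 kN → base-metal shear.

604.8 kN (base-metal shear governs)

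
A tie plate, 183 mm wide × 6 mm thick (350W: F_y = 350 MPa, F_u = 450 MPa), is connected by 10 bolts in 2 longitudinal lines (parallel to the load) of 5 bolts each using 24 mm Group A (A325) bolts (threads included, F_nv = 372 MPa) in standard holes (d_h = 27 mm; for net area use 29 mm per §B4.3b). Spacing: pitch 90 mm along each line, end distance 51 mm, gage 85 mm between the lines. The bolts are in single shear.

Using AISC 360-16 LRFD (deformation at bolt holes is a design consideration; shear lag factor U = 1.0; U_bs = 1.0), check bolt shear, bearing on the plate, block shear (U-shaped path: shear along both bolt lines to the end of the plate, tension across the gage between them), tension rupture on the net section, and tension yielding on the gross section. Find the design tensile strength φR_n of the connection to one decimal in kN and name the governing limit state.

Bolt shear: A_b = π(24)²/4 = 452.39 mm². φR_n = 0.75 × 372 × 452.39 × 10 × 1 = 1262.2 kN.
Bearing (6 mm plate, F_u = 450 MPa): end bolts L_c = 51 − 27/2 = 37.5, R_n = min(1.2×37.5×6×450, 2.4×24×6×450) = 121.5 kN/bolt; interior L_c = 90 − 27 = 63, R_n = 155.52 kN/bolt. φR_n = 0.75 × (2×121.5 + 8×155.52) = 1115.4 kN.
Block shear: shear path 2×[51+4×90] = 2×411 mm, A_gv = 4932, A_nv = 2×(411 − 4.5×29)×6 = 3366 mm²; tension across gage: (85 − 1×29)×6 = 336 mm². R_n = min(0.6×450×3366, 0.6×350×4932) + 1.0×450×336 = min(908.82, 1035.7) + 151.2 = 1060 kN. φR_n = 0.75 × 1060 = 795.0 kN.
Tension rupture (net): A_n = (183 − 2×29)×6 = 750 mm² (U = 1.0, A_e = A_n). φR_n = 0.75 × 450 × 750 = 253.1 kN.
Tension yield (gross): A_g = 183×6 = 1098 mm². φR_n = 0.90 × 350 × 1098 = 345.9 kN.
Governing: min(1262.2, 1115.4, 795.0, 253.1, 345.9) = 253.1 kN → net-section rupture.

253.1 kN (net-section rupture governs)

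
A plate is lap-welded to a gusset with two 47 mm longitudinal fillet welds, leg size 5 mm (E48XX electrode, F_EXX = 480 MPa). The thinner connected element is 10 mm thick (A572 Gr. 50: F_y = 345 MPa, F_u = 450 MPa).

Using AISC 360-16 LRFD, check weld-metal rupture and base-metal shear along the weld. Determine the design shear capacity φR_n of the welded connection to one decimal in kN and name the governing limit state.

Weld metal: throat = 0.707×5 = 3.535 mm, L = 2×47 = 94 mm. φR_n = 0.75 × 0.6 × 480 × 3.535 × 94 = 71.8 kN.
Base metal shear (10 mm plate): yield φR_n = 1.0×0.6×345×10×94 = 194.6 kN; rupture φR_n = 0.75×0.6×450×10×94 = 190.4 kN; take 190.4 kN (rupture).
Governing: min(71.8, 190.4) = 71.8 kN → weld metal.

71.8 kN (weld metal governs)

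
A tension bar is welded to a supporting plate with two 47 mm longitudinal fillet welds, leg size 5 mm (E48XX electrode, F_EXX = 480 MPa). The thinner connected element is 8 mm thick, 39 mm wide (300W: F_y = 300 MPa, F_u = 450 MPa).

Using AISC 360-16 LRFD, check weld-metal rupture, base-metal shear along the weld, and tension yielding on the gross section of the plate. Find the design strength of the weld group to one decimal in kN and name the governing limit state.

Weld metal: throat = 0.707×5 = 3.535 mm, L = 2×47 = 94 mm. φR_n = 0.75 × 0.6 × 480 × 3.535 × 94 = 71.8 kN.
Base metal shear (8 mm plate): yield φR_n = 1.0×0.6×300×8×94 = 135.4 kN; rupture φR_n = 0.75×0.6×450×8×94 = 152.3 kN; take 135.4 kN (yield).
Tension yield (gross): A_g = 39×8 = 312 mm². φR_n = 0.90 × 300 × 312 = 84.2 kN.
Governing: min(71.8, 135.4, 84.2) = 71.8 kN → weld metal.

71.8 kN (weld metal governs)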